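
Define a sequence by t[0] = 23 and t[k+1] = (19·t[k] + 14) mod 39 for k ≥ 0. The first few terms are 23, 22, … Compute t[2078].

3

We have t[0] = 23, t[1] = 22, t[2] = 3, t[3] = 32, t[4] = 37, t[5] = 15, t[6] = 26, t[7] = 1, t[8] = 33, t[9] = 17, t[10] = 25, t[11] = 21, t[12] = 23.
The sequence repeats with period 12.
So t[2078] = t[0 + ((2078-0) mod 12)] = t[2] = 3.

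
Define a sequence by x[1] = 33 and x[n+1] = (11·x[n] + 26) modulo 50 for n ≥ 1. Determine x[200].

x[1] = 33,  x[2] = 39,  x[3] = 5,  x[4] = 31,  x[5] = 17,  x[6] = 13,  x[7] = 19,  x[8] = 35,  x[9] = 11,  x[10] = 47,  x[11] = 43,  x[12] = 49,  x[13] = 15,  x[14] = 41,  x[15] = 27,  x[16] = 23,  x[17] = 29,  x[18] = 45,  x[19] = 21,  x[20] = 7,  x[21] = 3,  x[22] = 9,  x[23] = 25,  x[24] = 1,  x[25] = 37,  x[26] = 33.
Since x[26] = x[1] = 33, the sequence is periodic with period 25.
(200 - 1) mod 25 = 24, so x[200] = x[25] = 37.

37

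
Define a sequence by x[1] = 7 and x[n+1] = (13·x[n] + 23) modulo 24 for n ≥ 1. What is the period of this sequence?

We have x[1] = 7,  x[2] = 18,  x[3] = 17,  x[4] = 4,  x[5] = 3,  x[6] = 14,  x[7] = 13,  x[8] = 0,  x[9] = 23,  x[10] = 10,  x[11] = 9,  x[12] = 20,  x[13] = 19,  x[14] = 6,  x[15] = 5,  x[16] = 16,  x[17] = 15,  x[18] = 2,  x[19] = 1,  x[20] = 12,  x[21] = 11,  x[22] = 22,  x[23] = 21,  x[24] = 8,  x[25] = 7.
Since x[25] = x[1] = 7, the sequence is periodic with period 24.

24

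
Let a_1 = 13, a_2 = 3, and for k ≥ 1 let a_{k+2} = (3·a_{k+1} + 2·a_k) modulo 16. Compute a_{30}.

7

a_1 = 13,  a_2 = 3,  a_3 = 3,  a_4 = 15,  a_5 = 3,  a_6 = 7,  a_7 = 11,  a_8 = 15,  a_9 = 3.
Since (a_8, a_9) = (a_4, a_5) = (15, 3) (two consecutive terms determine the rest), the sequence is eventually periodic: after a pre-period of length 3 it cycles with period 4.
For k ≥ 4, a_k depends only on (k - 4) mod 4. (30 - 4) mod 4 = 2, so a_{30} = a_6 = 7.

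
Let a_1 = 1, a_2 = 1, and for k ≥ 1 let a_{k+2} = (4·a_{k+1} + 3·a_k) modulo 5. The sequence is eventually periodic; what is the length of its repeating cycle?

24

Computing terms: a_1 = 1, a_2 = 1, a_3 = 2, a_4 = 1, a_5 = 0, a_6 = 3, a_7 = 2, a_8 = 2, a_9 = 4, a_{10} = 2, a_{11} = 0, a_{12} = 1, a_{13} = 4, a_{14} = 4, a_{15} = 3, a_{16} = 4, a_{17} = 0, a_{18} = 2, a_{19} = 3, a_{20} = 3, a_{21} = 1, a_{22} = 3, a_{23} = 0, a_{24} = 4, a_{25} = 1, a_{26} = 1.
The sequence repeats with period 24.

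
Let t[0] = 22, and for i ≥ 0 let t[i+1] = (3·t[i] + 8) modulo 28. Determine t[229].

18

We have t[0] = 22; t[1] = 18; t[2] = 6; t[3] = 26; t[4] = 2; t[5] = 14; t[6] = 22.
Since t[6] = t[0] = 22, the sequence is periodic with period 6.
So t[229] = t[0 + ((229-0) mod 6)] = t[1] = 18.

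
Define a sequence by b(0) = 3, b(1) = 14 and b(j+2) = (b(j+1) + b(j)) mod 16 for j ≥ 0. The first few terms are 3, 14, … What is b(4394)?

b(0) = 3, b(1) = 14, b(2) = 1, b(3) = 15, b(4) = 0, b(5) = 15, b(6) = 15, b(7) = 14, b(8) = 13, b(9) = 11, b(10) = 8, b(11) = 3, b(12) = 11, b(13) = 14, b(14) = 9, b(15) = 7, b(16) = 0, b(17) = 7, b(18) = 7, b(19) = 14, b(20) = 5, b(21) = 3, b(22) = 8, b(23) = 11, b(24) = 3, b(25) = 14.
The sequence repeats with period 24.
So b(4394) = b(0 + ((4394-0) mod 24)) = b(2) = 1.

1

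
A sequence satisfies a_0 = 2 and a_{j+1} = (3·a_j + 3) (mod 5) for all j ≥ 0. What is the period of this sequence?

4

a_0 = 2; a_1 = 4; a_2 = 0; a_3 = 3; a_4 = 2.
Since a_4 = a_0 = 2, the sequence is periodic with period 4.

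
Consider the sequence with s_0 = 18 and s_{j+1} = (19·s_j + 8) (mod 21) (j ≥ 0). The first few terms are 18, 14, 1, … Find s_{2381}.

16

s_0 = 18; s_1 = 14; s_2 = 1; s_3 = 6; s_4 = 17; s_5 = 16; s_6 = 18.
The sequence repeats with period 6.
So s_{2381} = s_{0 + ((2381-0) mod 6)} = s_5 = 16.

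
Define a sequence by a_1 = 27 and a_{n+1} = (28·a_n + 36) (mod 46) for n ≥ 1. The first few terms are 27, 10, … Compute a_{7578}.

a_1 = 27; a_2 = 10; a_3 = 40; a_4 = 6; a_5 = 20; a_6 = 44; a_7 = 26; a_8 = 28; a_9 = 38; a_{10} = 42; a_{11} = 16; a_{12} = 24; a_{13} = 18; a_{14} = 34; a_{15} = 22; a_{16} = 8; a_{17} = 30; a_{18} = 2; a_{19} = 0; a_{20} = 36; a_{21} = 32; a_{22} = 12; a_{23} = 4; a_{24} = 10.
Since a_{24} = a_2 = 10, the sequence is eventually periodic: after a pre-period of length 1 it cycles with period 22.
For n ≥ 2, a_n depends only on (n - 2) mod 22. (7578 - 2) mod 22 = 8, so a_{7578} = a_{10} = 42.

42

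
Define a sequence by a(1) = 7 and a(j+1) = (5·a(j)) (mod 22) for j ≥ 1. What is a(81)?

a(1) = 7,  a(2) = 13,  a(3) = 21,  a(4) = 17,  a(5) = 19,  a(6) = 7.
Since a(6) = a(1) = 7, the sequence is periodic with period 5.
So a(81) = a(1 + ((81-1) mod 5)) = a(1) = 7.

7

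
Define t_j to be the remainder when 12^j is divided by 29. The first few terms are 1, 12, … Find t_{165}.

12

Listing terms: t_0 = 1; t_1 = 12; t_2 = 28; t_3 = 17; t_4 = 1.
The sequence repeats with period 4.
So t_{165} = t_{0 + ((165-0) mod 4)} = t_1 = 12.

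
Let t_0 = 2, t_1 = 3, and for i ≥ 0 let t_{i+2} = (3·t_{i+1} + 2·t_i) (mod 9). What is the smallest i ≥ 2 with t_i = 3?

Listing terms: t_0 = 2; t_1 = 3; t_2 = 4; t_3 = 0; t_4 = 8; t_5 = 6; t_6 = 7; t_7 = 6; t_8 = 5; t_9 = 0; t_{10} = 1; t_{11} = 3; t_{12} = 2; t_{13} = 3.
The sequence repeats with period 12.
The value 3 first appears (with i ≥ 2) at t_{11}.

11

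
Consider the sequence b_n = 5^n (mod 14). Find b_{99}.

Computing terms: b_0 = 1, b_1 = 5, b_2 = 11, b_3 = 13, b_4 = 9, b_5 = 3, b_6 = 1.
Since b_6 = b_0 = 1, the sequence is periodic with period 6.
(99 - 0) mod 6 = 3, so b_{99} = b_3 = 13.

13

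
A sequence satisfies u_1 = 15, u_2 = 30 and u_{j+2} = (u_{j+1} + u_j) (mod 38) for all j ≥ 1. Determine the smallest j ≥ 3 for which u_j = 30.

14

Computing terms: u_1 = 15,  u_2 = 30,  u_3 = 7,  u_4 = 37,  u_5 = 6,  u_6 = 5,  u_7 = 11,  u_8 = 16,  u_9 = 27,  u_{10} = 5,  u_{11} = 32,  u_{12} = 37,  u_{13} = 31,  u_{14} = 30,  u_{15} = 23,  u_{16} = 15,  u_{17} = 0,  u_{18} = 15,  u_{19} = 15,  u_{20} = 30.
Since (u_{19}, u_{20}) = (u_1, u_2) = (15, 30) (two consecutive terms determine the rest), the sequence is periodic with period 18.
The value 30 first appears (with j ≥ 3) at u_{14}.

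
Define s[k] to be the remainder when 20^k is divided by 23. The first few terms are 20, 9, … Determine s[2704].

18

Computing terms: s[1] = 20,  s[2] = 9,  s[3] = 19,  s[4] = 12,  s[5] = 10,  s[6] = 16,  s[7] = 21,  s[8] = 6,  s[9] = 5,  s[10] = 8,  s[11] = 22,  s[12] = 3,  s[13] = 14,  s[14] = 4,  s[15] = 11,  s[16] = 13,  s[17] = 7,  s[18] = 2,  s[19] = 17,  s[20] = 18,  s[21] = 15,  s[22] = 1,  s[23] = 20.
Since s[23] = s[1] = 20, the sequence is periodic with period 22.
(2704 - 1) mod 22 = 19, so s[2704] = s[20] = 18.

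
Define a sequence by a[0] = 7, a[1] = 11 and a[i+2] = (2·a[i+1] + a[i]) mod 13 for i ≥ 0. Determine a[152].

a[0] = 7,  a[1] = 11,  a[2] = 3,  a[3] = 4,  a[4] = 11,  a[5] = 0,  a[6] = 11,  a[7] = 9,  a[8] = 3,  a[9] = 2,  a[10] = 7,  a[11] = 3,  a[12] = 0,  a[13] = 3,  a[14] = 6,  a[15] = 2,  a[16] = 10,  a[17] = 9,  a[18] = 2,  a[19] = 0,  a[20] = 2,  a[21] = 4,  a[22] = 10,  a[23] = 11,  a[24] = 6,  a[25] = 10,  a[26] = 0,  a[27] = 10,  a[28] = 7,  a[29] = 11.
The sequence repeats with period 28.
(152 - 0) mod 28 = 12, so a[152] = a[12] = 0.

0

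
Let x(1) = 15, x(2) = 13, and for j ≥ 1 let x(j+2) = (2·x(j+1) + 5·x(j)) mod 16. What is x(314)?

13

We have x(1) = 15,  x(2) = 13,  x(3) = 5,  x(4) = 11,  x(5) = 15,  x(6) = 5,  x(7) = 5,  x(8) = 3,  x(9) = 15,  x(10) = 13.
Since (x(9), x(10)) = (x(1), x(2)) = (15, 13) (two consecutive terms determine the rest), the sequence is periodic with period 8.
(314 - 1) mod 8 = 1, so x(314) = x(2) = 13.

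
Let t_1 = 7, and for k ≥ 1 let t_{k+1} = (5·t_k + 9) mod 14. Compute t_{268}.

6

Listing terms: t_1 = 7; t_2 = 2; t_3 = 5; t_4 = 6; t_5 = 11; t_6 = 8; t_7 = 7.
The sequence repeats with period 6.
So t_{268} = t_{1 + ((268-1) mod 6)} = t_4 = 6.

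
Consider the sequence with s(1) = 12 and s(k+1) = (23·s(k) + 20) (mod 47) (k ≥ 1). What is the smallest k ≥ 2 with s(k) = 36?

18

We have s(1) = 12,  s(2) = 14,  s(3) = 13,  s(4) = 37,  s(5) = 25,  s(6) = 31,  s(7) = 28,  s(8) = 6,  s(9) = 17,  s(10) = 35,  s(11) = 26,  s(12) = 7,  s(13) = 40,  s(14) = 0,  s(15) = 20,  s(16) = 10,  s(17) = 15,  s(18) = 36,  s(19) = 2,  s(20) = 19,  s(21) = 34,  s(22) = 3,  s(23) = 42,  s(24) = 46,  s(25) = 44,  s(26) = 45,  s(27) = 21,  s(28) = 33,  s(29) = 27,  s(30) = 30,  s(31) = 5,  s(32) = 41,  s(33) = 23,  s(34) = 32,  s(35) = 4,  s(36) = 18,  s(37) = 11,  s(38) = 38,  s(39) = 1,  s(40) = 43,  s(41) = 22,  s(42) = 9,  s(43) = 39,  s(44) = 24,  s(45) = 8,  s(46) = 16,  s(47) = 12.
Since s(47) = s(1) = 12, the sequence is periodic with period 46.
The value 36 first appears (with k ≥ 2) at s(18).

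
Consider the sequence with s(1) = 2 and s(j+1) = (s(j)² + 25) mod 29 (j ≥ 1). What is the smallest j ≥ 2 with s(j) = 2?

Listing terms: s(1) = 2,  s(2) = 0,  s(3) = 25,  s(4) = 12,  s(5) = 24,  s(6) = 21,  s(7) = 2.
Since s(7) = s(1) = 2, the sequence is periodic with period 6.
The value 2 next appears (with j ≥ 2) at s(7).

7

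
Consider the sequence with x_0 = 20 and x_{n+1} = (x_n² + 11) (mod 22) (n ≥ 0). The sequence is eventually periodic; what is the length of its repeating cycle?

We have x_0 = 20; x_1 = 15; x_2 = 16; x_3 = 3; x_4 = 20.
Since x_4 = x_0 = 20, the sequence is periodic with period 4.

4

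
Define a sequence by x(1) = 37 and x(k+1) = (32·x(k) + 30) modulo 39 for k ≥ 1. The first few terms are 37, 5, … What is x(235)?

x(1) = 37, x(2) = 5, x(3) = 34, x(4) = 26, x(5) = 4, x(6) = 2, x(7) = 16, x(8) = 35, x(9) = 19, x(10) = 14, x(11) = 10, x(12) = 38, x(13) = 37.
Since x(13) = x(1) = 37, the sequence is periodic with period 12.
So x(235) = x(1 + ((235-1) mod 12)) = x(7) = 16.

16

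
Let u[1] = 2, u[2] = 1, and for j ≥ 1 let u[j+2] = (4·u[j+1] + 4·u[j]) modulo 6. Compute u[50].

4

We have u[1] = 2; u[2] = 1; u[3] = 0; u[4] = 4; u[5] = 4; u[6] = 2; u[7] = 0; u[8] = 2; u[9] = 2; u[10] = 4; u[11] = 0; u[12] = 4.
Since (u[11], u[12]) = (u[3], u[4]) = (0, 4) (two consecutive terms determine the rest), the sequence is eventually periodic: after a pre-period of length 2 it cycles with period 8.
For j ≥ 3, u[j] depends only on (j - 3) mod 8. (50 - 3) mod 8 = 7, so u[50] = u[10] = 4.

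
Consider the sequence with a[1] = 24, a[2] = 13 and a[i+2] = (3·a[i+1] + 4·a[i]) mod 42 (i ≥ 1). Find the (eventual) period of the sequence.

a[1] = 24,  a[2] = 13,  a[3] = 9,  a[4] = 37,  a[5] = 21,  a[6] = 1,  a[7] = 3,  a[8] = 13,  a[9] = 9.
Since (a[8], a[9]) = (a[2], a[3]) = (13, 9) (two consecutive terms determine the rest), the sequence is eventually periodic: after a pre-period of length 1 it cycles with period 6.

6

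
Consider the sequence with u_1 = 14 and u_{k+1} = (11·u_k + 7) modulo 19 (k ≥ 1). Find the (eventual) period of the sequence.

3

u_1 = 14; u_2 = 9; u_3 = 11; u_4 = 14.
The sequence repeats with period 3.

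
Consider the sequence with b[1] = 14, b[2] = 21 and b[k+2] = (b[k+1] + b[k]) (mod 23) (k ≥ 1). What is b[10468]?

Listing terms: b[1] = 14, b[2] = 21, b[3] = 12, b[4] = 10, b[5] = 22, b[6] = 9, b[7] = 8, b[8] = 17, b[9] = 2, b[10] = 19, b[11] = 21, b[12] = 17, b[13] = 15, b[14] = 9, b[15] = 1, b[16] = 10, b[17] = 11, b[18] = 21, b[19] = 9, b[20] = 7, b[21] = 16, b[22] = 0, b[23] = 16, b[24] = 16, b[25] = 9, b[26] = 2, b[27] = 11, b[28] = 13, b[29] = 1, b[30] = 14, b[31] = 15, b[32] = 6, b[33] = 21, b[34] = 4, b[35] = 2, b[36] = 6, b[37] = 8, b[38] = 14, b[39] = 22, b[40] = 13, b[41] = 12, b[42] = 2, b[43] = 14, b[44] = 16, b[45] = 7, b[46] = 0, b[47] = 7, b[48] = 7, b[49] = 14, b[50] = 21.
The sequence repeats with period 48.
(10468 - 1) mod 48 = 3, so b[10468] = b[4] = 10.

10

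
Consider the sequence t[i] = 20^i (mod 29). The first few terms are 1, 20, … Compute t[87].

25

t[0] = 1,  t[1] = 20,  t[2] = 23,  t[3] = 25,  t[4] = 7,  t[5] = 24,  t[6] = 16,  t[7] = 1.
Since t[7] = t[0] = 1, the sequence is periodic with period 7.
So t[87] = t[0 + ((87-0) mod 7)] = t[3] = 25.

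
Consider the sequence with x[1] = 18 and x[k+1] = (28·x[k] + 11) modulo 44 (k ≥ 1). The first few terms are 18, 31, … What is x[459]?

39

Computing terms: x[1] = 18,  x[2] = 31,  x[3] = 43,  x[4] = 27,  x[5] = 19,  x[6] = 15,  x[7] = 35,  x[8] = 23,  x[9] = 39,  x[10] = 3,  x[11] = 7,  x[12] = 31.
Since x[12] = x[2] = 31, the sequence is eventually periodic: after a pre-period of length 1 it cycles with period 10.
For k ≥ 2, x[k] depends only on (k - 2) mod 10. (459 - 2) mod 10 = 7, so x[459] = x[9] = 39.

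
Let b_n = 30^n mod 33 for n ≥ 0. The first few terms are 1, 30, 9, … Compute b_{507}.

b_0 = 1,  b_1 = 30,  b_2 = 9,  b_3 = 6,  b_4 = 15,  b_5 = 21,  b_6 = 3,  b_7 = 24,  b_8 = 27,  b_9 = 18,  b_{10} = 12,  b_{11} = 30.
Since b_{11} = b_1 = 30, the sequence is eventually periodic: after a pre-period of length 1 it cycles with period 10.
For n ≥ 1, b_n depends only on (n - 1) mod 10. (507 - 1) mod 10 = 6, so b_{507} = b_7 = 24.

24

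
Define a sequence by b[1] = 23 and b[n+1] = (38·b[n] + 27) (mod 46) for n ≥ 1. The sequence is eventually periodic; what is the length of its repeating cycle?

Computing terms: b[1] = 23,  b[2] = 27,  b[3] = 41,  b[4] = 21,  b[5] = 43,  b[6] = 5,  b[7] = 33,  b[8] = 39,  b[9] = 37,  b[10] = 7,  b[11] = 17,  b[12] = 29,  b[13] = 25,  b[14] = 11,  b[15] = 31,  b[16] = 9,  b[17] = 1,  b[18] = 19,  b[19] = 13,  b[20] = 15,  b[21] = 45,  b[22] = 35,  b[23] = 23.
Since b[23] = b[1] = 23, the sequence is periodic with period 22.

22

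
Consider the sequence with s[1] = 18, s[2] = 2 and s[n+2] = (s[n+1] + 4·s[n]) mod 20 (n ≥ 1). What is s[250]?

2

s[1] = 18,  s[2] = 2,  s[3] = 14,  s[4] = 2,  s[5] = 18,  s[6] = 6,  s[7] = 18,  s[8] = 2.
Since (s[7], s[8]) = (s[1], s[2]) = (18, 2) (two consecutive terms determine the rest), the sequence is periodic with period 6.
(250 - 1) mod 6 = 3, so s[250] = s[4] = 2.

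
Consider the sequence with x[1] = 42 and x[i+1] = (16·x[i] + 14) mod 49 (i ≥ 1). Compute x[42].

Listing terms: x[1] = 42,  x[2] = 0,  x[3] = 14,  x[4] = 42.
The sequence repeats with period 3.
So x[42] = x[1 + ((42-1) mod 3)] = x[3] = 14.

14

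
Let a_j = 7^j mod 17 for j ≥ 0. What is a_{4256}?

1

Computing terms: a_0 = 1, a_1 = 7, a_2 = 15, a_3 = 3, a_4 = 4, a_5 = 11, a_6 = 9, a_7 = 12, a_8 = 16, a_9 = 10, a_{10} = 2, a_{11} = 14, a_{12} = 13, a_{13} = 6, a_{14} = 8, a_{15} = 5, a_{16} = 1.
The sequence repeats with period 16.
(4256 - 0) mod 16 = 0, so a_{4256} = a_0 = 1.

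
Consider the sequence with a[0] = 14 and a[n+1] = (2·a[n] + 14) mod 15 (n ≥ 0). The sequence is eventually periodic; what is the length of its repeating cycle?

a[0] = 14, a[1] = 12, a[2] = 8, a[3] = 0, a[4] = 14.
The sequence repeats with period 4.

4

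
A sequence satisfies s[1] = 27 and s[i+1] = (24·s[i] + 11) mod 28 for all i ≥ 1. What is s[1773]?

7

Computing terms: s[1] = 27,  s[2] = 15,  s[3] = 7,  s[4] = 11,  s[5] = 23,  s[6] = 3,  s[7] = 27.
The sequence repeats with period 6.
So s[1773] = s[1 + ((1773-1) mod 6)] = s[3] = 7.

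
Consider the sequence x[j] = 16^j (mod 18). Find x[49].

16

Computing terms: x[1] = 16, x[2] = 4, x[3] = 10, x[4] = 16.
The sequence repeats with period 3.
(49 - 1) mod 3 = 0, so x[49] = x[1] = 16.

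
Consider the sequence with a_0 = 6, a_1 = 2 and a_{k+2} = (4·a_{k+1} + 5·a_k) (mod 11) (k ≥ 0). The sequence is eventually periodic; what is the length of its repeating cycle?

Listing terms: a_0 = 6, a_1 = 2, a_2 = 5, a_3 = 8, a_4 = 2, a_5 = 4, a_6 = 4, a_7 = 3, a_8 = 10, a_9 = 0, a_{10} = 6, a_{11} = 2.
Since (a_{10}, a_{11}) = (a_0, a_1) = (6, 2) (two consecutive terms determine the rest), the sequence is periodic with period 10.

10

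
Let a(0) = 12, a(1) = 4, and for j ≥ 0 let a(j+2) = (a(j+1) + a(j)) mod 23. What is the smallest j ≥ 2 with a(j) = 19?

25

We have a(0) = 12, a(1) = 4, a(2) = 16, a(3) = 20, a(4) = 13, a(5) = 10, a(6) = 0, a(7) = 10, a(8) = 10, a(9) = 20, a(10) = 7, a(11) = 4, a(12) = 11, a(13) = 15, a(14) = 3, a(15) = 18, a(16) = 21, a(17) = 16, a(18) = 14, a(19) = 7, a(20) = 21, a(21) = 5, a(22) = 3, a(23) = 8, a(24) = 11, a(25) = 19, a(26) = 7, a(27) = 3, a(28) = 10, a(29) = 13, a(30) = 0, a(31) = 13, a(32) = 13, a(33) = 3, a(34) = 16, a(35) = 19, a(36) = 12, a(37) = 8, a(38) = 20, a(39) = 5, a(40) = 2, a(41) = 7, a(42) = 9, a(43) = 16, a(44) = 2, a(45) = 18, a(46) = 20, a(47) = 15, a(48) = 12, a(49) = 4.
Since (a(48), a(49)) = (a(0), a(1)) = (12, 4) (two consecutive terms determine the rest), the sequence is periodic with period 48.
The value 19 first appears (with j ≥ 2) at a(25).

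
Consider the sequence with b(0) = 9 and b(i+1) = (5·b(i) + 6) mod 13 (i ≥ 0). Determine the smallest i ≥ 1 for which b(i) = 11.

3

Listing terms: b(0) = 9,  b(1) = 12,  b(2) = 1,  b(3) = 11,  b(4) = 9.
The sequence repeats with period 4.
The value 11 first appears (with i ≥ 1) at b(3).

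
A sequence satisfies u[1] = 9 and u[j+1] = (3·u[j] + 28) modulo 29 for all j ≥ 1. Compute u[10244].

Listing terms: u[1] = 9, u[2] = 26, u[3] = 19, u[4] = 27, u[5] = 22, u[6] = 7, u[7] = 20, u[8] = 1, u[9] = 2, u[10] = 5, u[11] = 14, u[12] = 12, u[13] = 6, u[14] = 17, u[15] = 21, u[16] = 4, u[17] = 11, u[18] = 3, u[19] = 8, u[20] = 23, u[21] = 10, u[22] = 0, u[23] = 28, u[24] = 25, u[25] = 16, u[26] = 18, u[27] = 24, u[28] = 13, u[29] = 9.
Since u[29] = u[1] = 9, the sequence is periodic with period 28.
(10244 - 1) mod 28 = 23, so u[10244] = u[24] = 25.

25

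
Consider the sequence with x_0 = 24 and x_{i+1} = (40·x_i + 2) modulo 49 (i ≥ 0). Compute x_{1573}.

Listing terms: x_0 = 24,  x_1 = 31,  x_2 = 17,  x_3 = 45,  x_4 = 38,  x_5 = 3,  x_6 = 24.
Since x_6 = x_0 = 24, the sequence is periodic with period 6.
(1573 - 0) mod 6 = 1, so x_{1573} = x_1 = 31.

31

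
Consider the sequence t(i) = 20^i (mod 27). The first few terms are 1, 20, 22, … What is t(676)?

Listing terms: t(0) = 1, t(1) = 20, t(2) = 22, t(3) = 8, t(4) = 25, t(5) = 14, t(6) = 10, t(7) = 11, t(8) = 4, t(9) = 26, t(10) = 7, t(11) = 5, t(12) = 19, t(13) = 2, t(14) = 13, t(15) = 17, t(16) = 16, t(17) = 23, t(18) = 1.
The sequence repeats with period 18.
So t(676) = t(0 + ((676-0) mod 18)) = t(10) = 7.

7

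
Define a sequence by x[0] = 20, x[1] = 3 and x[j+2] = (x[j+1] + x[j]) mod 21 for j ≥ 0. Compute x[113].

We have x[0] = 20, x[1] = 3, x[2] = 2, x[3] = 5, x[4] = 7, x[5] = 12, x[6] = 19, x[7] = 10, x[8] = 8, x[9] = 18, x[10] = 5, x[11] = 2, x[12] = 7, x[13] = 9, x[14] = 16, x[15] = 4, x[16] = 20, x[17] = 3.
The sequence repeats with period 16.
(113 - 0) mod 16 = 1, so x[113] = x[1] = 3.

3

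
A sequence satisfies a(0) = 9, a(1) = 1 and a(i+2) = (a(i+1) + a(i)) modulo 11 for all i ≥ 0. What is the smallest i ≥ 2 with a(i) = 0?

Computing terms: a(0) = 9, a(1) = 1, a(2) = 10, a(3) = 0, a(4) = 10, a(5) = 10, a(6) = 9, a(7) = 8, a(8) = 6, a(9) = 3, a(10) = 9, a(11) = 1.
Since (a(10), a(11)) = (a(0), a(1)) = (9, 1) (two consecutive terms determine the rest), the sequence is periodic with period 10.
The value 0 first appears (with i ≥ 2) at a(3).

3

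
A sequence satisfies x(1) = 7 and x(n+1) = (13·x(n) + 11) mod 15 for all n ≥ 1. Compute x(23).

Listing terms: x(1) = 7, x(2) = 12, x(3) = 2, x(4) = 7.
The sequence repeats with period 3.
(23 - 1) mod 3 = 1, so x(23) = x(2) = 12.

12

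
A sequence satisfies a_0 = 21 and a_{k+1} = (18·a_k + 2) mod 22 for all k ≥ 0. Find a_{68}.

12

Listing terms: a_0 = 21; a_1 = 6; a_2 = 0; a_3 = 2; a_4 = 16; a_5 = 4; a_6 = 8; a_7 = 14; a_8 = 12; a_9 = 20; a_{10} = 10; a_{11} = 6.
Since a_{11} = a_1 = 6, the sequence is eventually periodic: after a pre-period of length 1 it cycles with period 10.
For k ≥ 1, a_k depends only on (k - 1) mod 10. (68 - 1) mod 10 = 7, so a_{68} = a_8 = 12.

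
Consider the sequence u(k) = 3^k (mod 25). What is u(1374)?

19

u(0) = 1; u(1) = 3; u(2) = 9; u(3) = 2; u(4) = 6; u(5) = 18; u(6) = 4; u(7) = 12; u(8) = 11; u(9) = 8; u(10) = 24; u(11) = 22; u(12) = 16; u(13) = 23; u(14) = 19; u(15) = 7; u(16) = 21; u(17) = 13; u(18) = 14; u(19) = 17; u(20) = 1.
Since u(20) = u(0) = 1, the sequence is periodic with period 20.
So u(1374) = u(0 + ((1374-0) mod 20)) = u(14) = 19.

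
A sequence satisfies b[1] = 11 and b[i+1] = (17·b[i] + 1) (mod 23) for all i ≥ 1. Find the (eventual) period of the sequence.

b[1] = 11; b[2] = 4; b[3] = 0; b[4] = 1; b[5] = 18; b[6] = 8; b[7] = 22; b[8] = 7; b[9] = 5; b[10] = 17; b[11] = 14; b[12] = 9; b[13] = 16; b[14] = 20; b[15] = 19; b[16] = 2; b[17] = 12; b[18] = 21; b[19] = 13; b[20] = 15; b[21] = 3; b[22] = 6; b[23] = 11.
The sequence repeats with period 22.

22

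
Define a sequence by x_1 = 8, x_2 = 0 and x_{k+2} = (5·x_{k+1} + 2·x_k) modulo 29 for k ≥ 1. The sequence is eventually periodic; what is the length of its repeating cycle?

28

Listing terms: x_1 = 8; x_2 = 0; x_3 = 16; x_4 = 22; x_5 = 26; x_6 = 0; x_7 = 23; x_8 = 28; x_9 = 12; x_{10} = 0; x_{11} = 24; x_{12} = 4; x_{13} = 10; x_{14} = 0; x_{15} = 20; x_{16} = 13; x_{17} = 18; x_{18} = 0; x_{19} = 7; x_{20} = 6; x_{21} = 15; x_{22} = 0; x_{23} = 1; x_{24} = 5; x_{25} = 27; x_{26} = 0; x_{27} = 25; x_{28} = 9; x_{29} = 8; x_{30} = 0.
The sequence repeats with period 28.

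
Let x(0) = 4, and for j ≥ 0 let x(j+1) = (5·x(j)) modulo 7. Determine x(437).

5

Computing terms: x(0) = 4, x(1) = 6, x(2) = 2, x(3) = 3, x(4) = 1, x(5) = 5, x(6) = 4.
The sequence repeats with period 6.
So x(437) = x(0 + ((437-0) mod 6)) = x(5) = 5.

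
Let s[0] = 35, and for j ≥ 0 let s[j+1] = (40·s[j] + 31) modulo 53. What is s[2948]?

5

Computing terms: s[0] = 35,  s[1] = 0,  s[2] = 31,  s[3] = 52,  s[4] = 44,  s[5] = 42,  s[6] = 15,  s[7] = 48,  s[8] = 43,  s[9] = 2,  s[10] = 5,  s[11] = 19,  s[12] = 49,  s[13] = 30,  s[14] = 12,  s[15] = 34,  s[16] = 13,  s[17] = 21,  s[18] = 23,  s[19] = 50,  s[20] = 17,  s[21] = 22,  s[22] = 10,  s[23] = 7,  s[24] = 46,  s[25] = 16,  s[26] = 35.
The sequence repeats with period 26.
So s[2948] = s[0 + ((2948-0) mod 26)] = s[10] = 5.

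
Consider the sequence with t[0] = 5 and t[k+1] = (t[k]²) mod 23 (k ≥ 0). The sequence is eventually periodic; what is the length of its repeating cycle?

10

Computing terms: t[0] = 5; t[1] = 2; t[2] = 4; t[3] = 16; t[4] = 3; t[5] = 9; t[6] = 12; t[7] = 6; t[8] = 13; t[9] = 8; t[10] = 18; t[11] = 2.
Since t[11] = t[1] = 2, the sequence is eventually periodic: after a pre-period of length 1 it cycles with period 10.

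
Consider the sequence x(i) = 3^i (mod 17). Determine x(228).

Computing terms: x(0) = 1, x(1) = 3, x(2) = 9, x(3) = 10, x(4) = 13, x(5) = 5, x(6) = 15, x(7) = 11, x(8) = 16, x(9) = 14, x(10) = 8, x(11) = 7, x(12) = 4, x(13) = 12, x(14) = 2, x(15) = 6, x(16) = 1.
The sequence repeats with period 16.
So x(228) = x(0 + ((228-0) mod 16)) = x(4) = 13.

13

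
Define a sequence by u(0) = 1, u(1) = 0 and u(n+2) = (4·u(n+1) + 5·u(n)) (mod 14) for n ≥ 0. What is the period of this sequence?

6

We have u(0) = 1, u(1) = 0, u(2) = 5, u(3) = 6, u(4) = 7, u(5) = 2, u(6) = 1, u(7) = 0.
The sequence repeats with period 6.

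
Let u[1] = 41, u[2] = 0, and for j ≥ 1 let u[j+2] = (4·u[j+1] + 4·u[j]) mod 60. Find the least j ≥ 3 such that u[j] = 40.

5

Computing terms: u[1] = 41,  u[2] = 0,  u[3] = 44,  u[4] = 56,  u[5] = 40,  u[6] = 24,  u[7] = 16,  u[8] = 40,  u[9] = 44,  u[10] = 36,  u[11] = 20,  u[12] = 44,  u[13] = 16,  u[14] = 0,  u[15] = 4,  u[16] = 16,  u[17] = 20,  u[18] = 24,  u[19] = 56,  u[20] = 20,  u[21] = 4,  u[22] = 36,  u[23] = 40,  u[24] = 4,  u[25] = 56,  u[26] = 0,  u[27] = 44.
Since (u[26], u[27]) = (u[2], u[3]) = (0, 44) (two consecutive terms determine the rest), the sequence is eventually periodic: after a pre-period of length 1 it cycles with period 24.
The value 40 first appears (with j ≥ 3) at u[5].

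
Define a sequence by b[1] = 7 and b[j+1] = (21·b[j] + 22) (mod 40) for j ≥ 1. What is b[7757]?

Computing terms: b[1] = 7,  b[2] = 9,  b[3] = 11,  b[4] = 13,  b[5] = 15,  b[6] = 17,  b[7] = 19,  b[8] = 21,  b[9] = 23,  b[10] = 25,  b[11] = 27,  b[12] = 29,  b[13] = 31,  b[14] = 33,  b[15] = 35,  b[16] = 37,  b[17] = 39,  b[18] = 1,  b[19] = 3,  b[20] = 5,  b[21] = 7.
Since b[21] = b[1] = 7, the sequence is periodic with period 20.
(7757 - 1) mod 20 = 16, so b[7757] = b[17] = 39.

39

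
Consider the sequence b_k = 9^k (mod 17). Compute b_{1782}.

4

We have b_0 = 1; b_1 = 9; b_2 = 13; b_3 = 15; b_4 = 16; b_5 = 8; b_6 = 4; b_7 = 2; b_8 = 1.
The sequence repeats with period 8.
(1782 - 0) mod 8 = 6, so b_{1782} = b_6 = 4.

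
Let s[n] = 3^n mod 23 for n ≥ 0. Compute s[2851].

9

Listing terms: s[0] = 1, s[1] = 3, s[2] = 9, s[3] = 4, s[4] = 12, s[5] = 13, s[6] = 16, s[7] = 2, s[8] = 6, s[9] = 18, s[10] = 8, s[11] = 1.
Since s[11] = s[0] = 1, the sequence is periodic with period 11.
So s[2851] = s[0 + ((2851-0) mod 11)] = s[2] = 9.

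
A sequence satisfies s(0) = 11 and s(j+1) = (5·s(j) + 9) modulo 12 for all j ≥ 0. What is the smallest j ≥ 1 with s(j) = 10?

3

Listing terms: s(0) = 11, s(1) = 4, s(2) = 5, s(3) = 10, s(4) = 11.
The sequence repeats with period 4.
The value 10 first appears (with j ≥ 1) at s(3).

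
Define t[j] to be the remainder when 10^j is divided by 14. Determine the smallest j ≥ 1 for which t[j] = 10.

1

t[0] = 1,  t[1] = 10,  t[2] = 2,  t[3] = 6,  t[4] = 4,  t[5] = 12,  t[6] = 8,  t[7] = 10.
Since t[7] = t[1] = 10, the sequence is eventually periodic: after a pre-period of length 1 it cycles with period 6.
The value 10 first appears (with j ≥ 1) at t[1].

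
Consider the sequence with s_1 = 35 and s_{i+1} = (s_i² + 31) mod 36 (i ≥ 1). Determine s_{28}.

s_1 = 35; s_2 = 32; s_3 = 11; s_4 = 8; s_5 = 23; s_6 = 20; s_7 = 35.
The sequence repeats with period 6.
So s_{28} = s_{1 + ((28-1) mod 6)} = s_4 = 8.

8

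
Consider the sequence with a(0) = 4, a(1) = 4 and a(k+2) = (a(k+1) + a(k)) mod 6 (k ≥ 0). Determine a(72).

4

Listing terms: a(0) = 4,  a(1) = 4,  a(2) = 2,  a(3) = 0,  a(4) = 2,  a(5) = 2,  a(6) = 4,  a(7) = 0,  a(8) = 4,  a(9) = 4.
Since (a(8), a(9)) = (a(0), a(1)) = (4, 4) (two consecutive terms determine the rest), the sequence is periodic with period 8.
So a(72) = a(0 + ((72-0) mod 8)) = a(0) = 4.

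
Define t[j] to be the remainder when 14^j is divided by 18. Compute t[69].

8

t[0] = 1, t[1] = 14, t[2] = 16, t[3] = 8, t[4] = 4, t[5] = 2, t[6] = 10, t[7] = 14.
Since t[7] = t[1] = 14, the sequence is eventually periodic: after a pre-period of length 1 it cycles with period 6.
For j ≥ 1, t[j] depends only on (j - 1) mod 6. (69 - 1) mod 6 = 2, so t[69] = t[3] = 8.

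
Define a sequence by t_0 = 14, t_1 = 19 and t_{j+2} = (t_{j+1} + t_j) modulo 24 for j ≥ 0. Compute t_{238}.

t_0 = 14; t_1 = 19; t_2 = 9; t_3 = 4; t_4 = 13; t_5 = 17; t_6 = 6; t_7 = 23; t_8 = 5; t_9 = 4; t_{10} = 9; t_{11} = 13; t_{12} = 22; t_{13} = 11; t_{14} = 9; t_{15} = 20; t_{16} = 5; t_{17} = 1; t_{18} = 6; t_{19} = 7; t_{20} = 13; t_{21} = 20; t_{22} = 9; t_{23} = 5; t_{24} = 14; t_{25} = 19.
The sequence repeats with period 24.
So t_{238} = t_{0 + ((238-0) mod 24)} = t_{22} = 9.

9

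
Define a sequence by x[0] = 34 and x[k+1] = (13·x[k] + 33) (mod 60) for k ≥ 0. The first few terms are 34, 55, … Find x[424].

Computing terms: x[0] = 34, x[1] = 55, x[2] = 28, x[3] = 37, x[4] = 34.
The sequence repeats with period 4.
(424 - 0) mod 4 = 0, so x[424] = x[0] = 34.

34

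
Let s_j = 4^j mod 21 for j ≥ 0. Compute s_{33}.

1

Listing terms: s_0 = 1,  s_1 = 4,  s_2 = 16,  s_3 = 1.
The sequence repeats with period 3.
(33 - 0) mod 3 = 0, so s_{33} = s_0 = 1.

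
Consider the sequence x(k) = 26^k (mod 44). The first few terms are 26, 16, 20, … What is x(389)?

Listing terms: x(1) = 26, x(2) = 16, x(3) = 20, x(4) = 36, x(5) = 12, x(6) = 4, x(7) = 16.
Since x(7) = x(2) = 16, the sequence is eventually periodic: after a pre-period of length 1 it cycles with period 5.
For k ≥ 2, x(k) depends only on (k - 2) mod 5. (389 - 2) mod 5 = 2, so x(389) = x(4) = 36.

36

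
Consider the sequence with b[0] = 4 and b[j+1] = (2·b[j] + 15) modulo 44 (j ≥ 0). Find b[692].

b[0] = 4, b[1] = 23, b[2] = 17, b[3] = 5, b[4] = 25, b[5] = 21, b[6] = 13, b[7] = 41, b[8] = 9, b[9] = 33, b[10] = 37, b[11] = 1, b[12] = 17.
Since b[12] = b[2] = 17, the sequence is eventually periodic: after a pre-period of length 2 it cycles with period 10.
For j ≥ 2, b[j] depends only on (j - 2) mod 10. (692 - 2) mod 10 = 0, so b[692] = b[2] = 17.

17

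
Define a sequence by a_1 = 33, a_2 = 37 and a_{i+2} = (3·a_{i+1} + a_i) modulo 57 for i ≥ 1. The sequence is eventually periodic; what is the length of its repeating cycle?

40

Listing terms: a_1 = 33; a_2 = 37; a_3 = 30; a_4 = 13; a_5 = 12; a_6 = 49; a_7 = 45; a_8 = 13; a_9 = 27; a_{10} = 37; a_{11} = 24; a_{12} = 52; a_{13} = 9; a_{14} = 22; a_{15} = 18; a_{16} = 19; a_{17} = 18; a_{18} = 16; a_{19} = 9; a_{20} = 43; a_{21} = 24; a_{22} = 1; a_{23} = 27; a_{24} = 25; a_{25} = 45; a_{26} = 46; a_{27} = 12; a_{28} = 25; a_{29} = 30; a_{30} = 1; a_{31} = 33; a_{32} = 43; a_{33} = 48; a_{34} = 16; a_{35} = 39; a_{36} = 19; a_{37} = 39; a_{38} = 22; a_{39} = 48; a_{40} = 52; a_{41} = 33; a_{42} = 37.
The sequence repeats with period 40.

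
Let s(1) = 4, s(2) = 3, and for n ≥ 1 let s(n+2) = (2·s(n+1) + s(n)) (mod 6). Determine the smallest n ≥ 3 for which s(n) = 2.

s(1) = 4, s(2) = 3, s(3) = 4, s(4) = 5, s(5) = 2, s(6) = 3, s(7) = 2, s(8) = 1, s(9) = 4, s(10) = 3.
Since (s(9), s(10)) = (s(1), s(2)) = (4, 3) (two consecutive terms determine the rest), the sequence is periodic with period 8.
The value 2 first appears (with n ≥ 3) at s(5).

5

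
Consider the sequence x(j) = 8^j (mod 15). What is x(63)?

Computing terms: x(0) = 1,  x(1) = 8,  x(2) = 4,  x(3) = 2,  x(4) = 1.
Since x(4) = x(0) = 1, the sequence is periodic with period 4.
(63 - 0) mod 4 = 3, so x(63) = x(3) = 2.

2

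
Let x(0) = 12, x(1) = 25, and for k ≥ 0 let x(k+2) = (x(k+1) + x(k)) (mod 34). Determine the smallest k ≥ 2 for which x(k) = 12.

We have x(0) = 12; x(1) = 25; x(2) = 3; x(3) = 28; x(4) = 31; x(5) = 25; x(6) = 22; x(7) = 13; x(8) = 1; x(9) = 14; x(10) = 15; x(11) = 29; x(12) = 10; x(13) = 5; x(14) = 15; x(15) = 20; x(16) = 1; x(17) = 21; x(18) = 22; x(19) = 9; x(20) = 31; x(21) = 6; x(22) = 3; x(23) = 9; x(24) = 12; x(25) = 21; x(26) = 33; x(27) = 20; x(28) = 19; x(29) = 5; x(30) = 24; x(31) = 29; x(32) = 19; x(33) = 14; x(34) = 33; x(35) = 13; x(36) = 12; x(37) = 25.
Since (x(36), x(37)) = (x(0), x(1)) = (12, 25) (two consecutive terms determine the rest), the sequence is periodic with period 36.
The value 12 first appears (with k ≥ 2) at x(24).

24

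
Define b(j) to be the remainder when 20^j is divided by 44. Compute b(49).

16

Listing terms: b(0) = 1,  b(1) = 20,  b(2) = 4,  b(3) = 36,  b(4) = 16,  b(5) = 12,  b(6) = 20.
Since b(6) = b(1) = 20, the sequence is eventually periodic: after a pre-period of length 1 it cycles with period 5.
For j ≥ 1, b(j) depends only on (j - 1) mod 5. (49 - 1) mod 5 = 3, so b(49) = b(4) = 16.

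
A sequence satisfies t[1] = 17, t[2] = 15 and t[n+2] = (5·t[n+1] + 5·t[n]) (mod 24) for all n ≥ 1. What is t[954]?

10

Computing terms: t[1] = 17; t[2] = 15; t[3] = 16; t[4] = 11; t[5] = 15; t[6] = 10; t[7] = 5; t[8] = 3; t[9] = 16; t[10] = 23; t[11] = 3; t[12] = 10; t[13] = 17; t[14] = 15.
The sequence repeats with period 12.
(954 - 1) mod 12 = 5, so t[954] = t[6] = 10.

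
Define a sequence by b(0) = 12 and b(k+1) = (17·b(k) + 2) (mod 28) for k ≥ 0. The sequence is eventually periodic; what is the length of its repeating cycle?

Listing terms: b(0) = 12; b(1) = 10; b(2) = 4; b(3) = 14; b(4) = 16; b(5) = 22; b(6) = 12.
Since b(6) = b(0) = 12, the sequence is periodic with period 6.

6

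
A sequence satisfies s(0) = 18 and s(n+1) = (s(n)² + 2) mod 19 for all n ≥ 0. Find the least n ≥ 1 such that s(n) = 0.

6

Listing terms: s(0) = 18; s(1) = 3; s(2) = 11; s(3) = 9; s(4) = 7; s(5) = 13; s(6) = 0; s(7) = 2; s(8) = 6; s(9) = 0.
Since s(9) = s(6) = 0, the sequence is eventually periodic: after a pre-period of length 6 it cycles with period 3.
The value 0 first appears (with n ≥ 1) at s(6).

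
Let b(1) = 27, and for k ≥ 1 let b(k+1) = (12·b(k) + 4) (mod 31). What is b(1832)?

b(1) = 27, b(2) = 18, b(3) = 3, b(4) = 9, b(5) = 19, b(6) = 15, b(7) = 29, b(8) = 11, b(9) = 12, b(10) = 24, b(11) = 13, b(12) = 5, b(13) = 2, b(14) = 28, b(15) = 30, b(16) = 23, b(17) = 1, b(18) = 16, b(19) = 10, b(20) = 0, b(21) = 4, b(22) = 21, b(23) = 8, b(24) = 7, b(25) = 26, b(26) = 6, b(27) = 14, b(28) = 17, b(29) = 22, b(30) = 20, b(31) = 27.
The sequence repeats with period 30.
(1832 - 1) mod 30 = 1, so b(1832) = b(2) = 18.

18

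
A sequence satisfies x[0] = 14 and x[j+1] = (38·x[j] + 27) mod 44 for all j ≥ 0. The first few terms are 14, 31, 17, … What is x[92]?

17

Listing terms: x[0] = 14, x[1] = 31, x[2] = 17, x[3] = 13, x[4] = 37, x[5] = 25, x[6] = 9, x[7] = 17.
Since x[7] = x[2] = 17, the sequence is eventually periodic: after a pre-period of length 2 it cycles with period 5.
For j ≥ 2, x[j] depends only on (j - 2) mod 5. (92 - 2) mod 5 = 0, so x[92] = x[2] = 17.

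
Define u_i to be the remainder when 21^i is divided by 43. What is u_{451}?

16

Listing terms: u_0 = 1; u_1 = 21; u_2 = 11; u_3 = 16; u_4 = 35; u_5 = 4; u_6 = 41; u_7 = 1.
Since u_7 = u_0 = 1, the sequence is periodic with period 7.
(451 - 0) mod 7 = 3, so u_{451} = u_3 = 16.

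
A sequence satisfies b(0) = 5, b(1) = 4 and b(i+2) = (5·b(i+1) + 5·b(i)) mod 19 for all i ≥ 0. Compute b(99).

b(0) = 5,  b(1) = 4,  b(2) = 7,  b(3) = 17,  b(4) = 6,  b(5) = 1,  b(6) = 16,  b(7) = 9,  b(8) = 11,  b(9) = 5,  b(10) = 4.
The sequence repeats with period 9.
So b(99) = b(0 + ((99-0) mod 9)) = b(0) = 5.

5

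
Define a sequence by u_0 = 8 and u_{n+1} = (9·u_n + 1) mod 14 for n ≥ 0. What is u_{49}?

3

u_0 = 8, u_1 = 3, u_2 = 0, u_3 = 1, u_4 = 10, u_5 = 7, u_6 = 8.
Since u_6 = u_0 = 8, the sequence is periodic with period 6.
(49 - 0) mod 6 = 1, so u_{49} = u_1 = 3.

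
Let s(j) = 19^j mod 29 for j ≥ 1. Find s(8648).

23

Computing terms: s(1) = 19, s(2) = 13, s(3) = 15, s(4) = 24, s(5) = 21, s(6) = 22, s(7) = 12, s(8) = 25, s(9) = 11, s(10) = 6, s(11) = 27, s(12) = 20, s(13) = 3, s(14) = 28, s(15) = 10, s(16) = 16, s(17) = 14, s(18) = 5, s(19) = 8, s(20) = 7, s(21) = 17, s(22) = 4, s(23) = 18, s(24) = 23, s(25) = 2, s(26) = 9, s(27) = 26, s(28) = 1, s(29) = 19.
The sequence repeats with period 28.
So s(8648) = s(1 + ((8648-1) mod 28)) = s(24) = 23.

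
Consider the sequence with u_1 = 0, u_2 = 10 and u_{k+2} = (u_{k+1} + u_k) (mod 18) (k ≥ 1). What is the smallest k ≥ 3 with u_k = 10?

3

We have u_1 = 0, u_2 = 10, u_3 = 10, u_4 = 2, u_5 = 12, u_6 = 14, u_7 = 8, u_8 = 4, u_9 = 12, u_{10} = 16, u_{11} = 10, u_{12} = 8, u_{13} = 0, u_{14} = 8, u_{15} = 8, u_{16} = 16, u_{17} = 6, u_{18} = 4, u_{19} = 10, u_{20} = 14, u_{21} = 6, u_{22} = 2, u_{23} = 8, u_{24} = 10, u_{25} = 0, u_{26} = 10.
The sequence repeats with period 24.
The value 10 first appears (with k ≥ 3) at u_3.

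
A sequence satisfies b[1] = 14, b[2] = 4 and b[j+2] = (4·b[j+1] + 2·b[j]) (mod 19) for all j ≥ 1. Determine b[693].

12

We have b[1] = 14, b[2] = 4, b[3] = 6, b[4] = 13, b[5] = 7, b[6] = 16, b[7] = 2, b[8] = 2, b[9] = 12, b[10] = 14, b[11] = 4.
The sequence repeats with period 9.
So b[693] = b[1 + ((693-1) mod 9)] = b[9] = 12.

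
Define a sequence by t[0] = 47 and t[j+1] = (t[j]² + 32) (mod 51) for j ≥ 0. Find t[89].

24

t[0] = 47; t[1] = 48; t[2] = 41; t[3] = 30; t[4] = 14; t[5] = 24; t[6] = 47.
The sequence repeats with period 6.
(89 - 0) mod 6 = 5, so t[89] = t[5] = 24.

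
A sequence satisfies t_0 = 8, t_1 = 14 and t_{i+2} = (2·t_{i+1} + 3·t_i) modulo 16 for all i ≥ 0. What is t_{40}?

8

t_0 = 8; t_1 = 14; t_2 = 4; t_3 = 2; t_4 = 0; t_5 = 6; t_6 = 12; t_7 = 10; t_8 = 8; t_9 = 14.
Since (t_8, t_9) = (t_0, t_1) = (8, 14) (two consecutive terms determine the rest), the sequence is periodic with period 8.
(40 - 0) mod 8 = 0, so t_{40} = t_0 = 8.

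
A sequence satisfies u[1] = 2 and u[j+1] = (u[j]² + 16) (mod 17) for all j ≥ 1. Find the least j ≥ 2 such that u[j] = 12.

We have u[1] = 2, u[2] = 3, u[3] = 8, u[4] = 12, u[5] = 7, u[6] = 14, u[7] = 8.
Since u[7] = u[3] = 8, the sequence is eventually periodic: after a pre-period of length 2 it cycles with period 4.
The value 12 first appears (with j ≥ 2) at u[4].

4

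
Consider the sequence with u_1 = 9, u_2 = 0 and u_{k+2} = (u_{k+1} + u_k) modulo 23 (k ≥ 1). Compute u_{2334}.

u_1 = 9, u_2 = 0, u_3 = 9, u_4 = 9, u_5 = 18, u_6 = 4, u_7 = 22, u_8 = 3, u_9 = 2, u_{10} = 5, u_{11} = 7, u_{12} = 12, u_{13} = 19, u_{14} = 8, u_{15} = 4, u_{16} = 12, u_{17} = 16, u_{18} = 5, u_{19} = 21, u_{20} = 3, u_{21} = 1, u_{22} = 4, u_{23} = 5, u_{24} = 9, u_{25} = 14, u_{26} = 0, u_{27} = 14, u_{28} = 14, u_{29} = 5, u_{30} = 19, u_{31} = 1, u_{32} = 20, u_{33} = 21, u_{34} = 18, u_{35} = 16, u_{36} = 11, u_{37} = 4, u_{38} = 15, u_{39} = 19, u_{40} = 11, u_{41} = 7, u_{42} = 18, u_{43} = 2, u_{44} = 20, u_{45} = 22, u_{46} = 19, u_{47} = 18, u_{48} = 14, u_{49} = 9, u_{50} = 0.
Since (u_{49}, u_{50}) = (u_1, u_2) = (9, 0) (two consecutive terms determine the rest), the sequence is periodic with period 48.
(2334 - 1) mod 48 = 29, so u_{2334} = u_{30} = 19.

19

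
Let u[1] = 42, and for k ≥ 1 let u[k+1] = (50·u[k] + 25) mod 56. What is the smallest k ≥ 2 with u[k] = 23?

We have u[1] = 42; u[2] = 53; u[3] = 43; u[4] = 47; u[5] = 23; u[6] = 55; u[7] = 31; u[8] = 7; u[9] = 39; u[10] = 15; u[11] = 47.
Since u[11] = u[4] = 47, the sequence is eventually periodic: after a pre-period of length 3 it cycles with period 7.
The value 23 first appears (with k ≥ 2) at u[5].

5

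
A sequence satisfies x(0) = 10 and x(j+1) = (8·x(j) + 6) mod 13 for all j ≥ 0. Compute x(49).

We have x(0) = 10,  x(1) = 8,  x(2) = 5,  x(3) = 7,  x(4) = 10.
Since x(4) = x(0) = 10, the sequence is periodic with period 4.
So x(49) = x(0 + ((49-0) mod 4)) = x(1) = 8.

8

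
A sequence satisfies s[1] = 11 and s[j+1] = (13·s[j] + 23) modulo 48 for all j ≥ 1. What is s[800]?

Computing terms: s[1] = 11,  s[2] = 22,  s[3] = 21,  s[4] = 8,  s[5] = 31,  s[6] = 42,  s[7] = 41,  s[8] = 28,  s[9] = 3,  s[10] = 14,  s[11] = 13,  s[12] = 0,  s[13] = 23,  s[14] = 34,  s[15] = 33,  s[16] = 20,  s[17] = 43,  s[18] = 6,  s[19] = 5,  s[20] = 40,  s[21] = 15,  s[22] = 26,  s[23] = 25,  s[24] = 12,  s[25] = 35,  s[26] = 46,  s[27] = 45,  s[28] = 32,  s[29] = 7,  s[30] = 18,  s[31] = 17,  s[32] = 4,  s[33] = 27,  s[34] = 38,  s[35] = 37,  s[36] = 24,  s[37] = 47,  s[38] = 10,  s[39] = 9,  s[40] = 44,  s[41] = 19,  s[42] = 30,  s[43] = 29,  s[44] = 16,  s[45] = 39,  s[46] = 2,  s[47] = 1,  s[48] = 36,  s[49] = 11.
Since s[49] = s[1] = 11, the sequence is periodic with period 48.
So s[800] = s[1 + ((800-1) mod 48)] = s[32] = 4.

4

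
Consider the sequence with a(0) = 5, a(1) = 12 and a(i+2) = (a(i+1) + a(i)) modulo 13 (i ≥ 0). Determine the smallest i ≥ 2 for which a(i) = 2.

a(0) = 5, a(1) = 12, a(2) = 4, a(3) = 3, a(4) = 7, a(5) = 10, a(6) = 4, a(7) = 1, a(8) = 5, a(9) = 6, a(10) = 11, a(11) = 4, a(12) = 2, a(13) = 6, a(14) = 8, a(15) = 1, a(16) = 9, a(17) = 10, a(18) = 6, a(19) = 3, a(20) = 9, a(21) = 12, a(22) = 8, a(23) = 7, a(24) = 2, a(25) = 9, a(26) = 11, a(27) = 7, a(28) = 5, a(29) = 12.
The sequence repeats with period 28.
The value 2 first appears (with i ≥ 2) at a(12).

12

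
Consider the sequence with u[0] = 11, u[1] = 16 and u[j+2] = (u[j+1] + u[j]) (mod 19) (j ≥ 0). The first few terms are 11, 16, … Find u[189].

15

Listing terms: u[0] = 11,  u[1] = 16,  u[2] = 8,  u[3] = 5,  u[4] = 13,  u[5] = 18,  u[6] = 12,  u[7] = 11,  u[8] = 4,  u[9] = 15,  u[10] = 0,  u[11] = 15,  u[12] = 15,  u[13] = 11,  u[14] = 7,  u[15] = 18,  u[16] = 6,  u[17] = 5,  u[18] = 11,  u[19] = 16.
The sequence repeats with period 18.
(189 - 0) mod 18 = 9, so u[189] = u[9] = 15.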